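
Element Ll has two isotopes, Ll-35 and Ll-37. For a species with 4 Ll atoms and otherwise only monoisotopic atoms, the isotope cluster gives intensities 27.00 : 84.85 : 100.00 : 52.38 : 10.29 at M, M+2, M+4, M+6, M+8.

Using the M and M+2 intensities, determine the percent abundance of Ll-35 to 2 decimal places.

56.00%

Write p for the Ll-35 fraction. I(M+2)/I(M) = [C(4,1)·p^3·(1−p)] / p^4 = 4·(1−p)/p = 84.85/27.00 = 3.1426
(1−p)/p = 3.1426/4 = 0.7856  ⇒  p = 1/(1 + 0.7856) = 0.5600
Ll-35: 56.00%, Ll-37: 44.00%.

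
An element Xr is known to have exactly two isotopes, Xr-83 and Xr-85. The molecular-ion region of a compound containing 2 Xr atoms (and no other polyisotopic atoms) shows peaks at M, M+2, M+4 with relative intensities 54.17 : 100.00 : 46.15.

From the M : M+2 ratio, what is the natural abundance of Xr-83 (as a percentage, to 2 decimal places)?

If p is the fraction of Xr that is Xr-83, then I(M+2)/I(M) = [C(2,1)·p^1·(1−p)] / p^2 = 2·(1−p)/p = 100.00/54.17 = 1.8460
(1−p)/p = 1.8460/2 = 0.9230  ⇒  p = 1/(1 + 0.9230) = 0.5200
Xr-83: 52.00%, Xr-85: 48.00%.

52.00%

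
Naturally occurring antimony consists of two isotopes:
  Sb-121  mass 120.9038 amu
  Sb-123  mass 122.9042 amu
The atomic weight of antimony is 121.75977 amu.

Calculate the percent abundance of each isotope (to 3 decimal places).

Sb-121: 57.210%, Sb-123: 42.790%

Let x be the fractional abundance of Sb-121; then Sb-123 has abundance 1 − x.
120.9038·x + 122.9042·(1 − x) = 121.75977
(120.9038 − 122.9042)·x = 121.75977 − 122.9042
x = -1.14443 / -2.0004 = 0.57210 → 57.210% Sb-121, 42.790% Sb-123.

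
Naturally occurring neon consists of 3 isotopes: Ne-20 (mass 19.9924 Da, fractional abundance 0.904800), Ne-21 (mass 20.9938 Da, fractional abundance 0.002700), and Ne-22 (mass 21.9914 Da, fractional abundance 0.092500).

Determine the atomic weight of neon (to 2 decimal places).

Ar = Σ fᵢ·mᵢ = 0.904800 × 19.9924 + 0.002700 × 20.9938 + 0.092500 × 21.9914
= 18.08912 + 0.05668 + 2.03420 = 20.18000 Da

20.18 Da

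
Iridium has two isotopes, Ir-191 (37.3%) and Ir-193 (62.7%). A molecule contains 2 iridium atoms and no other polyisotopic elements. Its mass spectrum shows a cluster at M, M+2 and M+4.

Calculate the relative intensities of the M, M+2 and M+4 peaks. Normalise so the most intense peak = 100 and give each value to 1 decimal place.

29.7 : 100.0 : 84.0

Each Ir atom is independently Ir-191 (p = 0.373) or Ir-193 (q = 0.627); the cluster is the binomial expansion (p + q)^2.
P(M) = 0.373^2 = 0.139129
P(M+2) = 2 × 0.373^1 × 0.627^1 = 0.467742
P(M+4) = 0.627^2 = 0.393129
The M+2 peak is largest (0.467742); scaling to 100 gives 29.7 : 100.0 : 84.0.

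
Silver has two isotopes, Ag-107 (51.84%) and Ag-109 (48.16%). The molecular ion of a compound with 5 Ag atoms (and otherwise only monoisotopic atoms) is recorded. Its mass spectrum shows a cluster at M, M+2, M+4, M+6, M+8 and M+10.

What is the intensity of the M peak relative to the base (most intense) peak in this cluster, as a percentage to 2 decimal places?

11.59%

Term probabilities: M 0.0374, M+2 0.1739, M+4 0.3231, M+6 0.3002, M+8 0.1394, M+10 0.0259. Base peak = M+4.
P(M+4) = C(5,2) × 0.5184^3 × 0.4816^2 = 10 × 0.13931407 × 0.23193856 = 0.323123 (base)
P(M) = C(5,0) × 0.5184^5 × 0.4816^0 = 1 × 0.03743906 × 1.0000 = 0.037439
Relative intensity = 0.037439 / 0.323123 × 100 = 11.59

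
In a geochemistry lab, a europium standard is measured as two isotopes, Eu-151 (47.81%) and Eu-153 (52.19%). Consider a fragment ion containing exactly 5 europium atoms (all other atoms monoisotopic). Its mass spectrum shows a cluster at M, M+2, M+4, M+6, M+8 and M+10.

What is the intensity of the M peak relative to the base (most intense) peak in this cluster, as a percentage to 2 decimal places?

(0.4781 + 0.5219)^5 gives M 0.0250, M+2 0.1363, M+4 0.2977, M+6 0.3249, M+8 0.1774, M+10 0.0387; the largest is M+6.
P(M+6) = C(5,3) × 0.4781^2 × 0.5219^3 = 10 × 0.22857961 × 0.14215492 = 0.324937 (base)
P(M) = C(5,0) × 0.4781^5 × 0.5219^0 = 1 × 0.02498007 × 1.0000 = 0.024980
Relative intensity = 0.024980 / 0.324937 × 100 = 7.69

7.69%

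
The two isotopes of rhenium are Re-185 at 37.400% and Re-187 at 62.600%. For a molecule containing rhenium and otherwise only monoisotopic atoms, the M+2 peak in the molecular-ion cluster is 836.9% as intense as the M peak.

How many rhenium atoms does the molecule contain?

With n Re atoms, P(M+2)/P(M) = C(n,1)·p^(n−1)q / p^n = n·q/p = n · 0.62600/0.37400.
n = 8.369 × 0.37400/0.62600 = 5.00 ≈ 5

5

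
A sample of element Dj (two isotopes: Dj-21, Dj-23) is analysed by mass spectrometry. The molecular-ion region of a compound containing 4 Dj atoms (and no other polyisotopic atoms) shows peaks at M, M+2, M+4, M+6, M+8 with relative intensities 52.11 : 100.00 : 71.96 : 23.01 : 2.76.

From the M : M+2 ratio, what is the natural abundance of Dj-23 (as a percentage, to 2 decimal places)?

32.42%

If p is the fraction of Dj that is Dj-21, then I(M+2)/I(M) = [C(4,1)·p^3·(1−p)] / p^4 = 4·(1−p)/p = 100.00/52.11 = 1.9190
(1−p)/p = 1.9190/4 = 0.4798  ⇒  p = 1/(1 + 0.4798) = 0.6758
Dj-21: 67.58%, Dj-23: 32.42%.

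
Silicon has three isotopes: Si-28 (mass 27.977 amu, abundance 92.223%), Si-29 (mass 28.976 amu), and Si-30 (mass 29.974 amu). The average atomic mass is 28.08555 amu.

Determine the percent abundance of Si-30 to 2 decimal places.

3.09%

The remaining 7.777% is split between Si-29 (fraction x) and Si-30 (fraction 0.07777 − x).
Substituting: 28.976x + 29.974(0.07777 − x) = 2.28432129
(28.976 − 29.974)x = -0.04675669  ⇒  x = 0.04685, y = 0.03092
Si-29: 4.69%, Si-30: 3.09%.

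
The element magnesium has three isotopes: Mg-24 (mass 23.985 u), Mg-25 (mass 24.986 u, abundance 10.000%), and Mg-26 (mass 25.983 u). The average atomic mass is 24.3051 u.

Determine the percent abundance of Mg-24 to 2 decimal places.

The remaining 90.000% is split between Mg-24 (fraction x) and Mg-26 (fraction 0.90000 − x).
Substituting: 23.985x + 25.983(0.90000 − x) = 21.8065
(23.985 − 25.983)x = -1.5782  ⇒  x = 0.78989, y = 0.11011
Mg-24: 78.99%, Mg-26: 11.01%.

78.99%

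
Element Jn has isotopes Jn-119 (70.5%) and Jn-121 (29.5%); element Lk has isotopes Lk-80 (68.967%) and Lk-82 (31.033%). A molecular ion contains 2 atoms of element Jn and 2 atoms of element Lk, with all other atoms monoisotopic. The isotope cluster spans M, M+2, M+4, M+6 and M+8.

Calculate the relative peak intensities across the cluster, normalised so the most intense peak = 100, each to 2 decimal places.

Element Jn pattern (n=2): 0.497025 : 0.41595 : 0.087025
Element Lk pattern (n=2): 0.47564471 : 0.42805058 : 0.09630471
Convolve the two distributions (both contribute in 2-u steps):
  M: 0.497025×0.47564471 = 0.236407
  M+2: 0.497025×0.42805058 + 0.41595×0.47564471 = 0.410596
  M+4: 0.497025×0.09630471 + 0.41595×0.42805058 + 0.087025×0.47564471 = 0.267306
  M+6: 0.41595×0.09630471 + 0.087025×0.42805058 = 0.077309
  M+8: 0.087025×0.09630471 = 0.008381
Scale to base peak (0.410596) = 100: 57.58 : 100.00 : 65.10 : 18.83 : 2.04

57.58 : 100.00 : 65.10 : 18.83 : 2.04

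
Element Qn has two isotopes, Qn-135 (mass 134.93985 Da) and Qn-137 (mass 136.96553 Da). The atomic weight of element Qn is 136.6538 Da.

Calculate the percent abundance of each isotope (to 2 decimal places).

With x = fraction of Qn-135 (so Qn-137 is 1 − x):
134.93985·x + 136.96553·(1 − x) = 136.6538
(134.93985 − 136.96553)·x = 136.6538 − 136.96553
x = -0.31173 / -2.02568 = 0.15389 → 15.39% Qn-135, 84.61% Qn-137.

Qn-135: 15.39%, Qn-137: 84.61%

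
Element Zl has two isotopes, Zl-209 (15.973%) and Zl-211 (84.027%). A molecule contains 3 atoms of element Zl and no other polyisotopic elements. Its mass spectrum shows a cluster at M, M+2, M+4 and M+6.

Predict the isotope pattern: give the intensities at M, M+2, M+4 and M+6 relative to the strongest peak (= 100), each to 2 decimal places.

Expanding (0.15973 + 0.84027)^3:
P(M) = 0.15973^3 = 0.004075
P(M+2) = 3 × 0.15973^2 × 0.84027^1 = 0.064315
P(M+4) = 3 × 0.15973^1 × 0.84027^2 = 0.338334
P(M+6) = 0.84027^3 = 0.593276
The M+6 peak is largest (0.593276); scaling to 100 gives 0.69 : 10.84 : 57.03 : 100.00.

0.69 : 10.84 : 57.03 : 100.00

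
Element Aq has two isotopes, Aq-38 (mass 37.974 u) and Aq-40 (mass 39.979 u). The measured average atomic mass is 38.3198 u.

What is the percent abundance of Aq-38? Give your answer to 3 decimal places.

Writing the weighted mean with unknown fraction x of Aq-38:
37.974·x + 39.979·(1 − x) = 38.3198
(37.974 − 39.979)·x = 38.3198 − 39.979
x = -1.6592 / -2.005 = 0.82753 → 82.753% Aq-38, 17.247% Aq-40.

82.753%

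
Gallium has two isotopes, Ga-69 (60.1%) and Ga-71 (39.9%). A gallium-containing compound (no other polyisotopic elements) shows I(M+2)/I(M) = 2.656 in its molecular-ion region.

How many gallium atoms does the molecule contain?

The M+2/M ratio from n Ga atoms is n · q/p = n · 0.399/0.601.
n = 2.656 × 0.601/0.399 = 4.00 ≈ 4

4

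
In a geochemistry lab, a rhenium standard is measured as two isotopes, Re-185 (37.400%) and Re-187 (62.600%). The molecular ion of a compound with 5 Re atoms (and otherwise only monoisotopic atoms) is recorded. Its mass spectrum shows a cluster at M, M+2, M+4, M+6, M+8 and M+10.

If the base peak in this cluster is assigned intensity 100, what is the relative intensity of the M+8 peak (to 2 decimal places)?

83.69

Term probabilities: M 0.0073, M+2 0.0612, M+4 0.2050, M+6 0.3431, M+8 0.2872, M+10 0.0961. Base peak = M+6.
P(M+6) = C(5,3) × 0.37400^2 × 0.62600^3 = 10 × 0.139876 × 0.24531438 = 0.343136 (base)
P(M+8) = C(5,4) × 0.37400^1 × 0.62600^4 = 5 × 0.3740 × 0.1535668 = 0.287170
Relative intensity = 0.287170 / 0.343136 × 100 = 83.69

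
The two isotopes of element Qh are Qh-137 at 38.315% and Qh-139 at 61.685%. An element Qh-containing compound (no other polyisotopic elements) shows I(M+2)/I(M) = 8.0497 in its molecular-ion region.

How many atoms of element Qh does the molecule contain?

5

The M+2/M ratio from n Qh atoms is n · q/p = n · 0.61685/0.38315.
n = 8.0497 × 0.38315/0.61685 = 5.00 ≈ 5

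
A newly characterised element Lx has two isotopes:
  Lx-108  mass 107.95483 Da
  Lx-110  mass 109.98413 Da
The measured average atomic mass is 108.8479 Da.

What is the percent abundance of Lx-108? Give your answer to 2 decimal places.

Writing the weighted mean with unknown fraction x of Lx-108:
107.95483·x + 109.98413·(1 − x) = 108.8479
(107.95483 − 109.98413)·x = 108.8479 − 109.98413
x = -1.13623 / -2.02930 = 0.55991 → 55.99% Lx-108, 44.01% Lx-110.

55.99%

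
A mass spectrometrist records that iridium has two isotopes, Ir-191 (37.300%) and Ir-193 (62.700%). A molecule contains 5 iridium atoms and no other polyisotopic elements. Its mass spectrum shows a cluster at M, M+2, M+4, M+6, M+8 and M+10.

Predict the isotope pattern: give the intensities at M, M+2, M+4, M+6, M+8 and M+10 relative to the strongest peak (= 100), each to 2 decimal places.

2.11 : 17.70 : 59.49 : 100.00 : 84.05 : 28.26

Expanding (0.37300 + 0.62700)^5:
P(M) = 0.37300^5 = 0.007220
P(M+2) = 5 × 0.37300^4 × 0.62700^1 = 0.060684
P(M+4) = 10 × 0.37300^3 × 0.62700^2 = 0.204015
P(M+6) = 10 × 0.37300^2 × 0.62700^3 = 0.342942
P(M+8) = 5 × 0.37300^1 × 0.62700^4 = 0.288237
P(M+10) = 0.62700^5 = 0.096903
The M+6 peak is largest (0.342942); scaling to 100 gives 2.11 : 17.70 : 59.49 : 100.00 : 84.05 : 28.26.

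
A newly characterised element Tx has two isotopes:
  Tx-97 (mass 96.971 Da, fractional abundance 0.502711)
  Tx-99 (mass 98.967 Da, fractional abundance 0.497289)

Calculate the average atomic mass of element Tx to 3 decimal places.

97.964 Da

Weight each isotope mass by its fractional abundance: 0.502711 × 96.971 + 0.497289 × 98.967
= 48.7484 + 49.2152 = 97.9636 Da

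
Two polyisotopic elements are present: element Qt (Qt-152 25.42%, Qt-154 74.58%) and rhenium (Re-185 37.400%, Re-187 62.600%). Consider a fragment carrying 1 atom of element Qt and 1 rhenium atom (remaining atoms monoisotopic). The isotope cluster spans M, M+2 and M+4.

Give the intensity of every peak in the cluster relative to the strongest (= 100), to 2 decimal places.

20.36 : 93.83 : 100.00

Element Qt pattern (n=1): 0.2542 : 0.7458
Rhenium pattern (n=1): 0.3740 : 0.6260
Convolve the two distributions (both contribute in 2-u steps):
  M: 0.2542×0.3740 = 0.095071
  M+2: 0.2542×0.6260 + 0.7458×0.3740 = 0.438058
  M+4: 0.7458×0.6260 = 0.466871
Scale to base peak (0.466871) = 100: 20.36 : 93.83 : 100.00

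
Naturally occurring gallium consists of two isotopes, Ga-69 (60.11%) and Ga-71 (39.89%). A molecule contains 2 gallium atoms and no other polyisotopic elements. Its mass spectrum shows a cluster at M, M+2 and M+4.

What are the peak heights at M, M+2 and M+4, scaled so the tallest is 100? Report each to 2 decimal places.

Expanding (0.6011 + 0.3989)^2:
P(M) = 0.6011^2 = 0.361321
P(M+2) = 2 × 0.6011^1 × 0.3989^1 = 0.479558
P(M+4) = 0.3989^2 = 0.159121
The M+2 peak is largest (0.479558); scaling to 100 gives 75.34 : 100.00 : 33.18.

75.34 : 100.00 : 33.18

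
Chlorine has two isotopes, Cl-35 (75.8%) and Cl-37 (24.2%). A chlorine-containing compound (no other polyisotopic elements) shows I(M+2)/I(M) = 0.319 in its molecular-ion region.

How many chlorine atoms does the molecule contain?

1

For n independent Cl atoms, I(M+2)/I(M) = n · (abundance Cl-37) / (abundance Cl-35) = n · 0.242/0.758.
n = 0.319 × 0.758/0.242 = 1.00 ≈ 1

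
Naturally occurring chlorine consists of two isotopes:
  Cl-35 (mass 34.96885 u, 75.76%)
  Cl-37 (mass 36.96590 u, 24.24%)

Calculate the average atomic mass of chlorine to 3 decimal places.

35.453 u

Ar = Σ fᵢ·mᵢ = 0.7576 × 34.96885 + 0.2424 × 36.96590
= 26.492401 + 8.960534 = 35.452935 u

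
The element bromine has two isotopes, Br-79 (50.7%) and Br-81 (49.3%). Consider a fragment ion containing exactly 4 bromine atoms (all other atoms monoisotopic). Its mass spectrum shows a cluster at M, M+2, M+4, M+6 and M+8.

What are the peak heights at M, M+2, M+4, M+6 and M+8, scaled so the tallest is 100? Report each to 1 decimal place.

Expanding (0.507 + 0.493)^4:
P(M) = 0.507^4 = 0.066074
P(M+2) = 4 × 0.507^3 × 0.493^1 = 0.256999
P(M+4) = 6 × 0.507^2 × 0.493^2 = 0.374853
P(M+6) = 4 × 0.507^1 × 0.493^3 = 0.243001
P(M+8) = 0.493^4 = 0.059073
The M+4 peak is largest (0.374853); scaling to 100 gives 17.6 : 68.6 : 100.0 : 64.8 : 15.8.

17.6 : 68.6 : 100.0 : 64.8 : 15.8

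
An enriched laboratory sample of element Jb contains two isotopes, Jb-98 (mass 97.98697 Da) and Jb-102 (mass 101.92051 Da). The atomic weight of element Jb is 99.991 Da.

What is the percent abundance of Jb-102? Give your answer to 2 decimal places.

50.95%

Let x be the fractional abundance of Jb-98; then Jb-102 has abundance 1 − x.
97.98697·x + 101.92051·(1 − x) = 99.991
(97.98697 − 101.92051)·x = 99.991 − 101.92051
x = -1.92951 / -3.93354 = 0.49053 → 49.05% Jb-98, 50.95% Jb-102.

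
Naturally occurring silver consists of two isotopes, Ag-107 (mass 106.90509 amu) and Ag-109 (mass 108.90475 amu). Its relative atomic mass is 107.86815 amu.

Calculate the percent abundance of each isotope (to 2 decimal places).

Ag-107: 51.84%, Ag-109: 48.16%

Let x be the fractional abundance of Ag-107; then Ag-109 has abundance 1 − x.
106.90509·x + 108.90475·(1 − x) = 107.86815
(106.90509 − 108.90475)·x = 107.86815 − 108.90475
x = -1.03660 / -1.99966 = 0.51839 → 51.84% Ag-107, 48.16% Ag-109.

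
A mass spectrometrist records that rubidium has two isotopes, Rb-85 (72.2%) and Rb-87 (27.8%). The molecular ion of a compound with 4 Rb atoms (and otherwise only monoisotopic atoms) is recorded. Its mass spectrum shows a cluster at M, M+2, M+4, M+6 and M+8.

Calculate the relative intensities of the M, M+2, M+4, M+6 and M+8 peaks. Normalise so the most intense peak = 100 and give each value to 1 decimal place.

The 4 Rb atoms are independent, so intensities follow the terms of (0.722 + 0.278)^4.
P(M) = 0.722^4 = 0.271737
P(M+2) = 4 × 0.722^3 × 0.278^1 = 0.418520
P(M+4) = 6 × 0.722^2 × 0.278^2 = 0.241721
P(M+6) = 4 × 0.722^1 × 0.278^3 = 0.062049
P(M+8) = 0.278^4 = 0.005973
The M+2 peak is largest (0.418520); scaling to 100 gives 64.9 : 100.0 : 57.8 : 14.8 : 1.4.

64.9 : 100.0 : 57.8 : 14.8 : 1.4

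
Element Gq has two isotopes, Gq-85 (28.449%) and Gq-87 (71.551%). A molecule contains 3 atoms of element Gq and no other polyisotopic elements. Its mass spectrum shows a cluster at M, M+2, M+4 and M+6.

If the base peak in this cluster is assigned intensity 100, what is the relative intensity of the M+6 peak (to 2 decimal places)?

83.84

Term probabilities: M 0.0230, M+2 0.1737, M+4 0.4369, M+6 0.3663. Base peak = M+4.
P(M+4) = C(3,2) × 0.28449^1 × 0.71551^2 = 3 × 0.28449 × 0.51195456 = 0.436938 (base)
P(M+6) = C(3,3) × 0.28449^0 × 0.71551^3 = 1 × 1.0000 × 0.36630861 = 0.366309
Relative intensity = 0.366309 / 0.436938 × 100 = 83.84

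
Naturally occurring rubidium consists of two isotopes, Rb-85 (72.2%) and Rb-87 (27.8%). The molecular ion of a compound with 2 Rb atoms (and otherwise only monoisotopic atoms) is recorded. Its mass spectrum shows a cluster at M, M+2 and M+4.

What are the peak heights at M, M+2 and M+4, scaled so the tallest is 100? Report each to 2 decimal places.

100.00 : 77.01 : 14.83

Expanding (0.722 + 0.278)^2:
P(M) = 0.722^2 = 0.521284
P(M+2) = 2 × 0.722^1 × 0.278^1 = 0.401432
P(M+4) = 0.278^2 = 0.077284
The M peak is largest (0.521284); scaling to 100 gives 100.00 : 77.01 : 14.83.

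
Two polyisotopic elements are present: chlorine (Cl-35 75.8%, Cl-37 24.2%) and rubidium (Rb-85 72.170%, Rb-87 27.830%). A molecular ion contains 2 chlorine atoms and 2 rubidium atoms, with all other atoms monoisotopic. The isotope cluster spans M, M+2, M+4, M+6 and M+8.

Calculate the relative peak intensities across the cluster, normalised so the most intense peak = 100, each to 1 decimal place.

Chlorine pattern (n=2): 0.574564 : 0.366872 : 0.058564
Rubidium pattern (n=2): 0.52085089 : 0.40169822 : 0.07745089
Convolve the two distributions (both contribute in 2-u steps):
  M: 0.574564×0.52085089 = 0.299262
  M+2: 0.574564×0.40169822 + 0.366872×0.52085089 = 0.421887
  M+4: 0.574564×0.07745089 + 0.366872×0.40169822 + 0.058564×0.52085089 = 0.222375
  M+6: 0.366872×0.07745089 + 0.058564×0.40169822 = 0.051940
  M+8: 0.058564×0.07745089 = 0.004536
Scale to base peak (0.421887) = 100: 70.9 : 100.0 : 52.7 : 12.3 : 1.1

70.9 : 100.0 : 52.7 : 12.3 : 1.1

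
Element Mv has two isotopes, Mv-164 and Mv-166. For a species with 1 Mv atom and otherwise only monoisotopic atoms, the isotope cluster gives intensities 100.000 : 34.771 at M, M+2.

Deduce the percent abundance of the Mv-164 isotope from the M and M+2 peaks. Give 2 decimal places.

If p is the fraction of Mv that is Mv-164, then I(M+2)/I(M) = [C(1,1)·p^0·(1−p)] / p^1 = 1·(1−p)/p = 34.771/100.000 = 0.3477
(1−p)/p = 0.3477/1 = 0.3477  ⇒  p = 1/(1 + 0.3477) = 0.7420
Mv-164: 74.20%, Mv-166: 25.80%.

74.20%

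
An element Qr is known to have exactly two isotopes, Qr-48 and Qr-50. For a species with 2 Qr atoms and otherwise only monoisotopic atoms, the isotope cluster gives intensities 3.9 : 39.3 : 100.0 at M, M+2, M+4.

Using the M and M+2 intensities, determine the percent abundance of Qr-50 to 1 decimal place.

Write p for the Qr-48 fraction. I(M+2)/I(M) = [C(2,1)·p^1·(1−p)] / p^2 = 2·(1−p)/p = 39.3/3.9 = 10.0769
(1−p)/p = 10.0769/2 = 5.0385  ⇒  p = 1/(1 + 5.0385) = 0.1656
Qr-48: 16.6%, Qr-50: 83.4%.

83.4%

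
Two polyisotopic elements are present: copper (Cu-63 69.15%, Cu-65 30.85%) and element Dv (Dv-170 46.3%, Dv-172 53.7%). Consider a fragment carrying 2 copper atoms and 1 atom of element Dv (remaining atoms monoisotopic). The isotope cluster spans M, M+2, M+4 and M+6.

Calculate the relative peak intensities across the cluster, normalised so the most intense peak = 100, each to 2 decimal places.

48.73 : 100.00 : 60.13 : 11.25

Copper pattern (n=2): 0.47817225 : 0.4266555 : 0.09517225
Element Dv pattern (n=1): 0.4630 : 0.5370
Convolve the two distributions (both contribute in 2-u steps):
  M: 0.47817225×0.4630 = 0.221394
  M+2: 0.47817225×0.5370 + 0.4266555×0.4630 = 0.454320
  M+4: 0.4266555×0.5370 + 0.09517225×0.4630 = 0.273179
  M+6: 0.09517225×0.5370 = 0.051107
Scale to base peak (0.454320) = 100: 48.73 : 100.00 : 60.13 : 11.25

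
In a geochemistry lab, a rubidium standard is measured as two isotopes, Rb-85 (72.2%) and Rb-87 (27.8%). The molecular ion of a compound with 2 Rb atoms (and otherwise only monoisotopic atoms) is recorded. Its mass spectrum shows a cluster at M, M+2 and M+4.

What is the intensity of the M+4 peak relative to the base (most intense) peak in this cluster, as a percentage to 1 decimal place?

Term probabilities: M 0.5213, M+2 0.4014, M+4 0.0773. Base peak = M.
P(M) = C(2,0) × 0.722^2 × 0.278^0 = 1 × 0.521284 × 1.0000 = 0.521284 (base)
P(M+4) = C(2,2) × 0.722^0 × 0.278^2 = 1 × 1.0000 × 0.077284 = 0.077284
Relative intensity = 0.077284 / 0.521284 × 100 = 14.8

14.8%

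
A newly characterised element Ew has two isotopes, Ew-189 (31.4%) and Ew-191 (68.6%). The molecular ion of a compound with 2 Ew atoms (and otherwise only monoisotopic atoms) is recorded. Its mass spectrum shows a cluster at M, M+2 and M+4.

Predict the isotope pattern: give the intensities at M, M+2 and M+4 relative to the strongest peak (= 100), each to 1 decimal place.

21.0 : 91.5 : 100.0

Each Ew atom is independently Ew-189 (p = 0.314) or Ew-191 (q = 0.686); the cluster is the binomial expansion (p + q)^2.
P(M) = 0.314^2 = 0.098596
P(M+2) = 2 × 0.314^1 × 0.686^1 = 0.430808
P(M+4) = 0.686^2 = 0.470596
The M+4 peak is largest (0.470596); scaling to 100 gives 21.0 : 91.5 : 100.0.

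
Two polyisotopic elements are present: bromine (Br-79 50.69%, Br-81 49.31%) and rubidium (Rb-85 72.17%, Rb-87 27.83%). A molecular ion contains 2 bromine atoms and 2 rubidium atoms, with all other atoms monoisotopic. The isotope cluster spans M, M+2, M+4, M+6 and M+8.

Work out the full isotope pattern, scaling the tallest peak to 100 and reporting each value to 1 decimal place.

Bromine pattern (n=2): 0.25694761 : 0.49990478 : 0.24314761
Rubidium pattern (n=2): 0.52085089 : 0.40169822 : 0.07745089
Convolve the two distributions (both contribute in 2-u steps):
  M: 0.25694761×0.52085089 = 0.133831
  M+2: 0.25694761×0.40169822 + 0.49990478×0.52085089 = 0.363591
  M+4: 0.25694761×0.07745089 + 0.49990478×0.40169822 + 0.24314761×0.52085089 = 0.347355
  M+6: 0.49990478×0.07745089 + 0.24314761×0.40169822 = 0.136390
  M+8: 0.24314761×0.07745089 = 0.018832
Scale to base peak (0.363591) = 100: 36.8 : 100.0 : 95.5 : 37.5 : 5.2

36.8 : 100.0 : 95.5 : 37.5 : 5.2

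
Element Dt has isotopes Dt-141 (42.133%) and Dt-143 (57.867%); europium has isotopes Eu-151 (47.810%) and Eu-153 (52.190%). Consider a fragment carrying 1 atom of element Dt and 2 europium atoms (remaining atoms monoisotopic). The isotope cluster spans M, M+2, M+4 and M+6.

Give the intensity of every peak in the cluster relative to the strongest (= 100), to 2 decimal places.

Element Dt pattern (n=1): 0.42133 : 0.57867
Europium pattern (n=2): 0.22857961 : 0.49904078 : 0.27237961
Convolve the two distributions (both contribute in 2-u steps):
  M: 0.42133×0.22857961 = 0.096307
  M+2: 0.42133×0.49904078 + 0.57867×0.22857961 = 0.342533
  M+4: 0.42133×0.27237961 + 0.57867×0.49904078 = 0.403542
  M+6: 0.57867×0.27237961 = 0.157618
Scale to base peak (0.403542) = 100: 23.87 : 84.88 : 100.00 : 39.06

23.87 : 84.88 : 100.00 : 39.06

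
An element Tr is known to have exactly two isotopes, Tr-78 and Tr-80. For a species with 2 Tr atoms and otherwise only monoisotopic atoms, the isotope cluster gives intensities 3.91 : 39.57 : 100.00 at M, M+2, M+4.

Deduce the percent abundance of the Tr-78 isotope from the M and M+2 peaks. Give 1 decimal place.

16.5%

If p is the fraction of Tr that is Tr-78, then I(M+2)/I(M) = [C(2,1)·p^1·(1−p)] / p^2 = 2·(1−p)/p = 39.57/3.91 = 10.1202
(1−p)/p = 10.1202/2 = 5.0601  ⇒  p = 1/(1 + 5.0601) = 0.1650
Tr-78: 16.5%, Tr-80: 83.5%.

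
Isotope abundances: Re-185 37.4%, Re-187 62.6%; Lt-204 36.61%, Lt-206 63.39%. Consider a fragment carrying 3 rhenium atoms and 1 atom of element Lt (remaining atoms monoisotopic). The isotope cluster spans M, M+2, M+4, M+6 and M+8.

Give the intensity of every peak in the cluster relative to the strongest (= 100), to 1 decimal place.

Rhenium pattern (n=3): 0.05231362 : 0.26268713 : 0.43968487 : 0.24531438
Element Lt pattern (n=1): 0.3661 : 0.6339
Convolve the two distributions (both contribute in 2-u steps):
  M: 0.05231362×0.3661 = 0.019152
  M+2: 0.05231362×0.6339 + 0.26268713×0.3661 = 0.129331
  M+4: 0.26268713×0.6339 + 0.43968487×0.3661 = 0.327486
  M+6: 0.43968487×0.6339 + 0.24531438×0.3661 = 0.368526
  M+8: 0.24531438×0.6339 = 0.155505
Scale to base peak (0.368526) = 100: 5.2 : 35.1 : 88.9 : 100.0 : 42.2

5.2 : 35.1 : 88.9 : 100.0 : 42.2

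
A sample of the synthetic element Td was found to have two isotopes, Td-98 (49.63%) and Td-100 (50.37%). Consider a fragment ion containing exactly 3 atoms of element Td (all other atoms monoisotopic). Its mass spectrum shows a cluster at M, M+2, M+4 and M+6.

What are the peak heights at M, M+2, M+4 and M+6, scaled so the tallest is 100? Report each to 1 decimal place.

32.4 : 98.5 : 100.0 : 33.8

Each Td atom is independently Td-98 (p = 0.4963) or Td-100 (q = 0.5037); the cluster is the binomial expansion (p + q)^3.
P(M) = 0.4963^3 = 0.122245
P(M+2) = 3 × 0.4963^2 × 0.5037^1 = 0.372205
P(M+4) = 3 × 0.4963^1 × 0.5037^2 = 0.377754
P(M+6) = 0.5037^3 = 0.127796
The M+4 peak is largest (0.377754); scaling to 100 gives 32.4 : 98.5 : 100.0 : 33.8.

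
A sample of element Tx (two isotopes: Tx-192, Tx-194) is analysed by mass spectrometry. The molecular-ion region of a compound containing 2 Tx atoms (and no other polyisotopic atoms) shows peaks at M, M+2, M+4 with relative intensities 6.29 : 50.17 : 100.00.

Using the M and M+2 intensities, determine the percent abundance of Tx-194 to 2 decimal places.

79.95%

Let p = fractional abundance of Tx-192. I(M+2)/I(M) = [C(2,1)·p^1·(1−p)] / p^2 = 2·(1−p)/p = 50.17/6.29 = 7.9762
(1−p)/p = 7.9762/2 = 3.9881  ⇒  p = 1/(1 + 3.9881) = 0.2005
Tx-192: 20.05%, Tx-194: 79.95%.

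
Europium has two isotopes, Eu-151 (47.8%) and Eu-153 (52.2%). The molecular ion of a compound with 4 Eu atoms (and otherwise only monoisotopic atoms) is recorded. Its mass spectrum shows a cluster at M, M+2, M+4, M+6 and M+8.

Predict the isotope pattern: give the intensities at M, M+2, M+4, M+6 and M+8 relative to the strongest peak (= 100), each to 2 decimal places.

13.98 : 61.05 : 100.00 : 72.80 : 19.88

Expanding (0.478 + 0.522)^4:
P(M) = 0.478^4 = 0.052205
P(M+2) = 4 × 0.478^3 × 0.522^1 = 0.228042
P(M+4) = 6 × 0.478^2 × 0.522^2 = 0.373549
P(M+6) = 4 × 0.478^1 × 0.522^3 = 0.271956
P(M+8) = 0.522^4 = 0.074248
The M+4 peak is largest (0.373549); scaling to 100 gives 13.98 : 61.05 : 100.00 : 72.80 : 19.88.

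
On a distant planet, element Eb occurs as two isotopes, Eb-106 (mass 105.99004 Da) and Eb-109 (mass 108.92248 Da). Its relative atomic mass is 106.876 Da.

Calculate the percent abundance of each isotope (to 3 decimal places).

Writing the weighted mean with unknown fraction x of Eb-106:
105.99004·x + 108.92248·(1 − x) = 106.876
(105.99004 − 108.92248)·x = 106.876 − 108.92248
x = -2.04648 / -2.93244 = 0.69788 → 69.788% Eb-106, 30.212% Eb-109.

Eb-106: 69.788%, Eb-109: 30.212%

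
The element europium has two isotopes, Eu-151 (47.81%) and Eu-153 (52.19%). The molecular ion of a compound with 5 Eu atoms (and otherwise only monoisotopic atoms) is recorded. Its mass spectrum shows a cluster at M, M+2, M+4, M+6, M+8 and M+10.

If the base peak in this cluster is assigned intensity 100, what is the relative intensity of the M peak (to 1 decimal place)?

7.7

Term probabilities: M 0.0250, M+2 0.1363, M+4 0.2977, M+6 0.3249, M+8 0.1774, M+10 0.0387. Base peak = M+6.
P(M+6) = C(5,3) × 0.4781^2 × 0.5219^3 = 10 × 0.22857961 × 0.14215492 = 0.324937 (base)
P(M) = C(5,0) × 0.4781^5 × 0.5219^0 = 1 × 0.02498007 × 1.0000 = 0.024980
Relative intensity = 0.024980 / 0.324937 × 100 = 7.7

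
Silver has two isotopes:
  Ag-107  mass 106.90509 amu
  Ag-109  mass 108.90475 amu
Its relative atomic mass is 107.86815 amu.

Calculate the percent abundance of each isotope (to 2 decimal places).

Let x be the fractional abundance of Ag-107; then Ag-109 has abundance 1 − x.
106.90509·x + 108.90475·(1 − x) = 107.86815
(106.90509 − 108.90475)·x = 107.86815 − 108.90475
x = -1.03660 / -1.99966 = 0.51839 → 51.84% Ag-107, 48.16% Ag-109.

Ag-107: 51.84%, Ag-109: 48.16%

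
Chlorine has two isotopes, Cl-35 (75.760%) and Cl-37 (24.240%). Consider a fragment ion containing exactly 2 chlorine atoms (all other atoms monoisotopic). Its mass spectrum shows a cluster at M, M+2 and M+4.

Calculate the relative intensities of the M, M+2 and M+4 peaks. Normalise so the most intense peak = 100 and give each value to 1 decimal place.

Each Cl atom is independently Cl-35 (p = 0.75760) or Cl-37 (q = 0.24240); the cluster is the binomial expansion (p + q)^2.
P(M) = 0.75760^2 = 0.573958
P(M+2) = 2 × 0.75760^1 × 0.24240^1 = 0.367284
P(M+4) = 0.24240^2 = 0.058758
The M peak is largest (0.573958); scaling to 100 gives 100.0 : 64.0 : 10.2.

100.0 : 64.0 : 10.2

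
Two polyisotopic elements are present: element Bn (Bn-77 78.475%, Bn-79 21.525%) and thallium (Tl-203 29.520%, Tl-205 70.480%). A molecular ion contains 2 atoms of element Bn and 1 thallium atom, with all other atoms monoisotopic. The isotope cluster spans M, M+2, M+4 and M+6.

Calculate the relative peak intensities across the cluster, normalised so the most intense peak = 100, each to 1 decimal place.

34.1 : 100.0 : 47.2 : 6.1

Element Bn pattern (n=2): 0.61583256 : 0.33783488 : 0.04633256
Thallium pattern (n=1): 0.2952 : 0.7048
Convolve the two distributions (both contribute in 2-u steps):
  M: 0.61583256×0.2952 = 0.181794
  M+2: 0.61583256×0.7048 + 0.33783488×0.2952 = 0.533768
  M+4: 0.33783488×0.7048 + 0.04633256×0.2952 = 0.251783
  M+6: 0.04633256×0.7048 = 0.032655
Scale to base peak (0.533768) = 100: 34.1 : 100.0 : 47.2 : 6.1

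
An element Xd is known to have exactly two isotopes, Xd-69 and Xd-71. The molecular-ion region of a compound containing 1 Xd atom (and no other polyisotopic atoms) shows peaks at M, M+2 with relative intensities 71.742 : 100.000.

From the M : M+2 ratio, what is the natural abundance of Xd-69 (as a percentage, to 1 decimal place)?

Write p for the Xd-69 fraction. I(M+2)/I(M) = [C(1,1)·p^0·(1−p)] / p^1 = 1·(1−p)/p = 100.000/71.742 = 1.3939
(1−p)/p = 1.3939/1 = 1.3939  ⇒  p = 1/(1 + 1.3939) = 0.4177
Xd-69: 41.8%, Xd-71: 58.2%.

41.8%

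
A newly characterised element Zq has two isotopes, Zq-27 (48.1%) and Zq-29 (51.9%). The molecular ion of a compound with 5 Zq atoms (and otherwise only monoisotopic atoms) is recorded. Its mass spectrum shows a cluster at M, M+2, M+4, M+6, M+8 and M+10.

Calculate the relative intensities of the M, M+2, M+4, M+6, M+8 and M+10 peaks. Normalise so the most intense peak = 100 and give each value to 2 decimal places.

The 5 Zq atoms are independent, so intensities follow the terms of (0.481 + 0.519)^5.
P(M) = 0.481^5 = 0.025747
P(M+2) = 5 × 0.481^4 × 0.519^1 = 0.138905
P(M+4) = 10 × 0.481^3 × 0.519^2 = 0.299757
P(M+6) = 10 × 0.481^2 × 0.519^3 = 0.323439
P(M+8) = 5 × 0.481^1 × 0.519^4 = 0.174496
P(M+10) = 0.519^5 = 0.037656
The M+6 peak is largest (0.323439); scaling to 100 gives 7.96 : 42.95 : 92.68 : 100.00 : 53.95 : 11.64.

7.96 : 42.95 : 92.68 : 100.00 : 53.95 : 11.64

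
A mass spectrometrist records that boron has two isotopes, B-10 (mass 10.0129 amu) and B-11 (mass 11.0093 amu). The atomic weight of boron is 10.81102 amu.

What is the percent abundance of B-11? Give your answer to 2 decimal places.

Writing the weighted mean with unknown fraction x of B-10:
10.0129·x + 11.0093·(1 − x) = 10.81102
(10.0129 − 11.0093)·x = 10.81102 − 11.0093
x = -0.19828 / -0.9964 = 0.19900 → 19.90% B-10, 80.10% B-11.

80.10%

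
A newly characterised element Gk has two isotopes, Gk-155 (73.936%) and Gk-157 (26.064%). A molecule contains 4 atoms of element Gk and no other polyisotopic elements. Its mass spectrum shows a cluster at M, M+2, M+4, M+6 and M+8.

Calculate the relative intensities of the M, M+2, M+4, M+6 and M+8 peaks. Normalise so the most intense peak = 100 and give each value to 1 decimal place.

The 4 Gk atoms are independent, so intensities follow the terms of (0.73936 + 0.26064)^4.
P(M) = 0.73936^4 = 0.298830
P(M+2) = 4 × 0.73936^3 × 0.26064^1 = 0.421375
P(M+4) = 6 × 0.73936^2 × 0.26064^2 = 0.222815
P(M+6) = 4 × 0.73936^1 × 0.26064^3 = 0.052365
P(M+8) = 0.26064^4 = 0.004615
The M+2 peak is largest (0.421375); scaling to 100 gives 70.9 : 100.0 : 52.9 : 12.4 : 1.1.

70.9 : 100.0 : 52.9 : 12.4 : 1.1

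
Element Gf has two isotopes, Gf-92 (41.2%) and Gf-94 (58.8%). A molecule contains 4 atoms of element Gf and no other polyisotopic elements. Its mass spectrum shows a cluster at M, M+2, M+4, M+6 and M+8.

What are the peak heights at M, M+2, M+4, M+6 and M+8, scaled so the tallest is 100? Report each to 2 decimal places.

Each Gf atom is independently Gf-92 (p = 0.412) or Gf-94 (q = 0.588); the cluster is the binomial expansion (p + q)^4.
P(M) = 0.412^4 = 0.028813
P(M+2) = 4 × 0.412^3 × 0.588^1 = 0.164486
P(M+4) = 6 × 0.412^2 × 0.588^2 = 0.352128
P(M+6) = 4 × 0.412^1 × 0.588^3 = 0.335034
P(M+8) = 0.588^4 = 0.119539
The M+4 peak is largest (0.352128); scaling to 100 gives 8.18 : 46.71 : 100.00 : 95.15 : 33.95.

8.18 : 46.71 : 100.00 : 95.15 : 33.95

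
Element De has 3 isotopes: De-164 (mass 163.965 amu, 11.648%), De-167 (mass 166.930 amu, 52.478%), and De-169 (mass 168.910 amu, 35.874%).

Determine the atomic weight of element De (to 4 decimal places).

Ar = Σ fᵢ·mᵢ = 0.11648 × 163.965 + 0.52478 × 166.930 + 0.35874 × 168.910
= 19.09864 + 87.60153 + 60.59477 = 167.29494 amu

167.2949 amu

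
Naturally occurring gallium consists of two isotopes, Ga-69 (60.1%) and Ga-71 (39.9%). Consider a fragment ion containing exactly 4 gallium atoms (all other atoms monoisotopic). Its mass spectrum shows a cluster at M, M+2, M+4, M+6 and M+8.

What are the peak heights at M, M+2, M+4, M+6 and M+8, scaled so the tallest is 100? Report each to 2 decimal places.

The 4 Ga atoms are independent, so intensities follow the terms of (0.601 + 0.399)^4.
P(M) = 0.601^4 = 0.130466
P(M+2) = 4 × 0.601^3 × 0.399^1 = 0.346463
P(M+4) = 6 × 0.601^2 × 0.399^2 = 0.345021
P(M+6) = 4 × 0.601^1 × 0.399^3 = 0.152705
P(M+8) = 0.399^4 = 0.025345
The M+2 peak is largest (0.346463); scaling to 100 gives 37.66 : 100.00 : 99.58 : 44.08 : 7.32.

37.66 : 100.00 : 99.58 : 44.08 : 7.32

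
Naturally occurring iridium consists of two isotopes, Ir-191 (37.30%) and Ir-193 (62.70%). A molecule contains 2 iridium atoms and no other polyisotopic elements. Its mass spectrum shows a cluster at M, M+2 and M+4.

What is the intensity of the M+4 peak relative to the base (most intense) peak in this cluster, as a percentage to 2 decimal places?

84.05%

(0.3730 + 0.6270)^2 gives M 0.1391, M+2 0.4677, M+4 0.3931; the largest is M+2.
P(M+2) = C(2,1) × 0.3730^1 × 0.6270^1 = 2 × 0.3730 × 0.6270 = 0.467742 (base)
P(M+4) = C(2,2) × 0.3730^0 × 0.6270^2 = 1 × 1.0000 × 0.393129 = 0.393129
Relative intensity = 0.393129 / 0.467742 × 100 = 84.05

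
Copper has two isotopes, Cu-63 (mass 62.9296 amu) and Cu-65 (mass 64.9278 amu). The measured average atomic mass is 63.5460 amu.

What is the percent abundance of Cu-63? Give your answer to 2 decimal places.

Writing the weighted mean with unknown fraction x of Cu-63:
62.9296·x + 64.9278·(1 − x) = 63.5460
(62.9296 − 64.9278)·x = 63.5460 − 64.9278
x = -1.3818 / -1.9982 = 0.69152 → 69.15% Cu-63, 30.85% Cu-65.

69.15%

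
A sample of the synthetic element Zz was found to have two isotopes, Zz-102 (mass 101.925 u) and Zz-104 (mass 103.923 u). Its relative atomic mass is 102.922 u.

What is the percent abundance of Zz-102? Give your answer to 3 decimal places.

50.100%

Let x be the fractional abundance of Zz-102; then Zz-104 has abundance 1 − x.
101.925·x + 103.923·(1 − x) = 102.922
(101.925 − 103.923)·x = 102.922 − 103.923
x = -1.001 / -1.998 = 0.50100 → 50.100% Zz-102, 49.900% Zz-104.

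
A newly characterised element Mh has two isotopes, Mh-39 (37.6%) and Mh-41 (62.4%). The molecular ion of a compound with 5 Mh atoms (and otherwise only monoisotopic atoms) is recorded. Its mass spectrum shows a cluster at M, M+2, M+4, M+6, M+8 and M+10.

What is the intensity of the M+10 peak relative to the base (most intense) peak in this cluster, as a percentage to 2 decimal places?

(0.376 + 0.624)^5 gives M 0.0075, M+2 0.0624, M+4 0.2070, M+6 0.3435, M+8 0.2850, M+10 0.0946; the largest is M+6.
P(M+6) = C(5,3) × 0.376^2 × 0.624^3 = 10 × 0.141376 × 0.24297062 = 0.343502 (base)
P(M+10) = C(5,5) × 0.376^0 × 0.624^5 = 1 × 1.0000 × 0.09460693 = 0.094607
Relative intensity = 0.094607 / 0.343502 × 100 = 27.54

27.54%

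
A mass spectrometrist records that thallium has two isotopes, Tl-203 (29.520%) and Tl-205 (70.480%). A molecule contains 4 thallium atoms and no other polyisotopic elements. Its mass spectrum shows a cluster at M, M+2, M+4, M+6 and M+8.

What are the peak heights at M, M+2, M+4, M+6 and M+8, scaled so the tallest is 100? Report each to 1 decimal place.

The 4 Tl atoms are independent, so intensities follow the terms of (0.29520 + 0.70480)^4.
P(M) = 0.29520^4 = 0.007594
P(M+2) = 4 × 0.29520^3 × 0.70480^1 = 0.072523
P(M+4) = 6 × 0.29520^2 × 0.70480^2 = 0.259726
P(M+6) = 4 × 0.29520^1 × 0.70480^3 = 0.413403
P(M+8) = 0.70480^4 = 0.246754
The M+6 peak is largest (0.413403); scaling to 100 gives 1.8 : 17.5 : 62.8 : 100.0 : 59.7.

1.8 : 17.5 : 62.8 : 100.0 : 59.7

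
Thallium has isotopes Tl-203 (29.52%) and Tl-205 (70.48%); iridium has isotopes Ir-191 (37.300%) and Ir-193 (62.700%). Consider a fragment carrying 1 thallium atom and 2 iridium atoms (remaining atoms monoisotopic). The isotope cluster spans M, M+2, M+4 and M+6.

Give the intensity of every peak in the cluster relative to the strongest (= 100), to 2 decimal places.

9.21 : 52.98 : 100.00 : 62.16

Thallium pattern (n=1): 0.2952 : 0.7048
Iridium pattern (n=2): 0.139129 : 0.467742 : 0.393129
Convolve the two distributions (both contribute in 2-u steps):
  M: 0.2952×0.139129 = 0.041071
  M+2: 0.2952×0.467742 + 0.7048×0.139129 = 0.236136
  M+4: 0.2952×0.393129 + 0.7048×0.467742 = 0.445716
  M+6: 0.7048×0.393129 = 0.277077
Scale to base peak (0.445716) = 100: 9.21 : 52.98 : 100.00 : 62.16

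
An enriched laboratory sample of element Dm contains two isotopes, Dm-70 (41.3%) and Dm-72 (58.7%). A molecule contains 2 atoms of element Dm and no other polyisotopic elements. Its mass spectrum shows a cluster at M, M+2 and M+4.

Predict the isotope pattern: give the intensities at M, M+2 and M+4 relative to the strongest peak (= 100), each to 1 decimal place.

Each Dm atom is independently Dm-70 (p = 0.413) or Dm-72 (q = 0.587); the cluster is the binomial expansion (p + q)^2.
P(M) = 0.413^2 = 0.170569
P(M+2) = 2 × 0.413^1 × 0.587^1 = 0.484862
P(M+4) = 0.587^2 = 0.344569
The M+2 peak is largest (0.484862); scaling to 100 gives 35.2 : 100.0 : 71.1.

35.2 : 100.0 : 71.1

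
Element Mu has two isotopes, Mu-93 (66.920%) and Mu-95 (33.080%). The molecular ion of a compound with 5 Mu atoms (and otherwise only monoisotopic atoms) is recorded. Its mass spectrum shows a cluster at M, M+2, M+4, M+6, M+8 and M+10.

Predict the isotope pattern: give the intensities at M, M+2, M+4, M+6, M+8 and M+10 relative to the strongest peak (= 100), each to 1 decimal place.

The 5 Mu atoms are independent, so intensities follow the terms of (0.66920 + 0.33080)^5.
P(M) = 0.66920^5 = 0.134208
P(M+2) = 5 × 0.66920^4 × 0.33080^1 = 0.331711
P(M+4) = 10 × 0.66920^3 × 0.33080^2 = 0.327943
P(M+6) = 10 × 0.66920^2 × 0.33080^3 = 0.162109
P(M+8) = 5 × 0.66920^1 × 0.33080^4 = 0.040067
P(M+10) = 0.33080^5 = 0.003961
The M+2 peak is largest (0.331711); scaling to 100 gives 40.5 : 100.0 : 98.9 : 48.9 : 12.1 : 1.2.

40.5 : 100.0 : 98.9 : 48.9 : 12.1 : 1.2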